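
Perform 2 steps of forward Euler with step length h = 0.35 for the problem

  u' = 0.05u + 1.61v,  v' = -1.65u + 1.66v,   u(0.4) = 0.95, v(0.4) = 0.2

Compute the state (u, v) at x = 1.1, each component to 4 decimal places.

Euler on (u,v): u_{n+1} = u_n + h·u', v_{n+1} = v_n + h·v'.
0.400000: (0.950000, 0.200000); f=(0.369500, -1.235500) → (1.079325, -0.232425)
0.750000: (1.079325, -0.232425); f=(-0.320238, -2.166712) → (0.967242, -0.990774)
(u(1.1), v(1.1)) ≈ (0.9672, -0.9908)

0.9672, -0.9908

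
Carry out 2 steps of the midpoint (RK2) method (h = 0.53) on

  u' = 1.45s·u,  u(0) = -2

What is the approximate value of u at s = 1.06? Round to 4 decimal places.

-4.1776

Midpoint: k1 = f(s_n, u_n); k2 = f(s_n + h/2, u_n + (h/2)·k1); u_{n+1} = u_n + h·k2.
s=0.000000, u=-2.000000:
  k1 = f(0.000000, -2.000000) = 0.000000
  k2 = f(0.265000, -2.000000) = -0.768500
  u ← -2.000000 + 0.53·(-0.768500) = -2.407305
s=0.530000, u=-2.407305:
  k1 = f(0.530000, -2.407305) = -1.850014
  k2 = f(0.795000, -2.897559) = -3.340161
  u ← -2.407305 + 0.53·(-3.340161) = -4.177590
u(1.06) ≈ -4.1776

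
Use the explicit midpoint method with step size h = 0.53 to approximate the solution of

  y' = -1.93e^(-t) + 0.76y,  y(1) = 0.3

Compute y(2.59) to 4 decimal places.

Midpoint: k1 = f(t_n, y_n); k2 = f(t_n + h/2, y_n + (h/2)·k1); y_{n+1} = y_n + h·k2.
t=1.000000, y=0.300000:
  k1 = f(1.000000, 0.300000) = -0.482007
  k2 = f(1.265000, 0.172268) = -0.413798
  y ← 0.300000 + 0.53·(-0.413798) = 0.080687
t=1.530000, y=0.080687:
  k1 = f(1.530000, 0.080687) = -0.356592
  k2 = f(1.795000, -0.013810) = -0.331121
  y ← 0.080687 + 0.53·(-0.331121) = -0.094807
t=2.060000, y=-0.094807:
  k1 = f(2.060000, -0.094807) = -0.318040
  k2 = f(2.325000, -0.179088) = -0.324829
  y ← -0.094807 + 0.53·(-0.324829) = -0.266967
y(2.59) ≈ -0.2670

-0.2670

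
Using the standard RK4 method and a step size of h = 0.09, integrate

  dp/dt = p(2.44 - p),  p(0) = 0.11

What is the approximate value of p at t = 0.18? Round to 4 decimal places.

0.1665

RK4: k1 = f(t_n, p_n); k2 = f(t_n + h/2, p_n + (h/2)·k1); k3 = f(t_n + h/2, p_n + (h/2)·k2); k4 = f(t_n + h, p_n + h·k3); p_{n+1} = p_n + (h/6)·(k1 + 2k2 + 2k3 + k4).
t=0.000000, p=0.110000:
  k1 = f(0.000000, 0.110000) = 0.256300
  k2 = f(0.045000, 0.121534) = 0.281771
  k3 = f(0.045000, 0.122680) = 0.284288
  k4 = f(0.090000, 0.135586) = 0.312446
  p ← 0.110000 + (0.09/6)·(k1 + 2k2 + 2k3 + k4) = 0.135513
t=0.090000, p=0.135513:
  k1 = f(0.090000, 0.135513) = 0.312288
  k2 = f(0.135000, 0.149566) = 0.342571
  k3 = f(0.135000, 0.150929) = 0.345486
  k4 = f(0.180000, 0.166607) = 0.378763
  p ← 0.135513 + (0.09/6)·(k1 + 2k2 + 2k3 + k4) = 0.166520
p(0.18) ≈ 0.1665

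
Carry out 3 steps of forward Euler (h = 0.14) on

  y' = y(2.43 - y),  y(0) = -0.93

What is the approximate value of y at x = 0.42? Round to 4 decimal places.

Euler: y_{n+1} = y_n + h·f(x_n, y_n).
x=0.000000, y=-0.930000: f=-3.124800 → y ← -0.930000 + 0.14·(-3.124800) = -1.367472
x=0.140000, y=-1.367472: f=-5.192937 → y ← -1.367472 + 0.14·(-5.192937) = -2.094483
x=0.280000, y=-2.094483: f=-9.476454 → y ← -2.094483 + 0.14·(-9.476454) = -3.421187
y(0.42) ≈ -3.4212

-3.4212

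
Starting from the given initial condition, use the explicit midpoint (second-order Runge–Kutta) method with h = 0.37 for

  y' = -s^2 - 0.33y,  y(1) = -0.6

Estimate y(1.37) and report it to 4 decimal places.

-1.0282

Midpoint: k1 = f(s_n, y_n); k2 = f(s_n + h/2, y_n + (h/2)·k1); y_{n+1} = y_n + h·k2.
s=1.000000, y=-0.600000:
  k1 = f(1.000000, -0.600000) = -0.802000
  k2 = f(1.185000, -0.748370) = -1.157263
  y ← -0.600000 + 0.37·(-1.157263) = -1.028187
y(1.37) ≈ -1.0282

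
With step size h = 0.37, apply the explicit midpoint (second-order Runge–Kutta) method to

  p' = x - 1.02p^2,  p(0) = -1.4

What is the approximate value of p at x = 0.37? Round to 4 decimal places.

Midpoint: k1 = f(x_n, p_n); k2 = f(x_n + h/2, p_n + (h/2)·k1); p_{n+1} = p_n + h·k2.
x=0.000000, p=-1.400000:
  k1 = f(0.000000, -1.400000) = -1.999200
  k2 = f(0.185000, -1.769852) = -3.010024
  p ← -1.400000 + 0.37·(-3.010024) = -2.513709
p(0.37) ≈ -2.5137

-2.5137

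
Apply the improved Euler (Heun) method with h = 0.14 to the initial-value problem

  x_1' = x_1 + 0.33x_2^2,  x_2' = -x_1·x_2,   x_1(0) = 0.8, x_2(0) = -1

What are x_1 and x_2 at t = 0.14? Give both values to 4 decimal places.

Heun on (x_1,x_2): k1 = f(t_n, state_n); k2 = f(t_n + h, state_n + h·k1); state_{n+1} = state_n + (h/2)·(k1 + k2).
0.000000: (0.800000, -1.000000)
  k1 = (1.130000, 0.800000)
  predictor → (0.958200, -0.888000)
  k2 = (1.218420, 0.850882)
  → (0.964389, -0.884438)
(x_1(0.14), x_2(0.14)) ≈ (0.9644, -0.8844)

0.9644, -0.8844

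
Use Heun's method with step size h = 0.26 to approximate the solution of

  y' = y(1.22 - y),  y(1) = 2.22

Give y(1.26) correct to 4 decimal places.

1.8411

Heun: k1 = f(x_n, y_n); k2 = f(x_n + h, y_n + h·k1); y_{n+1} = y_n + (h/2)·(k1 + k2).
x=1.000000, y=2.220000:
  k1 = f(1.000000, 2.220000) = -2.220000
  k2 = f(1.260000, 1.642800) = -0.694576
  y ← 2.220000 + (0.26/2)·(-2.220000 + (-0.694576)) = 1.841105
y(1.26) ≈ 1.8411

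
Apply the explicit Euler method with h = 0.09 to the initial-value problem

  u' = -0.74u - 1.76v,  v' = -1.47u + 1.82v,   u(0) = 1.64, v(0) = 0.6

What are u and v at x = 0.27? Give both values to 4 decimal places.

Euler on (u,v): u_{n+1} = u_n + h·u', v_{n+1} = v_n + h·v'.
0.000000: (1.640000, 0.600000); f=(-2.269600, -1.318800) → (1.435736, 0.481308)
0.090000: (1.435736, 0.481308); f=(-1.909547, -1.234551) → (1.263877, 0.370198)
0.180000: (1.263877, 0.370198); f=(-1.586818, -1.184138) → (1.121063, 0.263626)
(u(0.27), v(0.27)) ≈ (1.1211, 0.2636)

1.1211, 0.2636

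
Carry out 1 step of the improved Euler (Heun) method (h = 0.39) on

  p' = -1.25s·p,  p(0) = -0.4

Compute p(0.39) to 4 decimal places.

Heun: k1 = f(s_n, p_n); k2 = f(s_n + h, p_n + h·k1); p_{n+1} = p_n + (h/2)·(k1 + k2).
s=0.000000, p=-0.400000:
  k1 = f(0.000000, -0.400000) = 0.000000
  k2 = f(0.390000, -0.400000) = 0.195000
  p ← -0.400000 + (0.39/2)·(0.000000 + 0.195000) = -0.361975
p(0.39) ≈ -0.3620

-0.3620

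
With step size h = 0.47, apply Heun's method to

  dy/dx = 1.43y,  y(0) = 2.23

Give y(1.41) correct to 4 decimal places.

Heun: k1 = f(x_n, y_n); k2 = f(x_n + h, y_n + h·k1); y_{n+1} = y_n + (h/2)·(k1 + k2).
x=0.000000, y=2.230000:
  k1 = f(0.000000, 2.230000) = 3.188900
  k2 = f(0.470000, 3.728783) = 5.332160
  y ← 2.230000 + (0.47/2)·(3.188900 + 5.332160) = 4.232449
x=0.470000, y=4.232449:
  k1 = f(0.470000, 4.232449) = 6.052402
  k2 = f(0.940000, 7.077078) = 10.120222
  y ← 4.232449 + (0.47/2)·(6.052402 + 10.120222) = 8.033016
x=0.940000, y=8.033016:
  k1 = f(0.940000, 8.033016) = 11.487212
  k2 = f(1.410000, 13.432005) = 19.207768
  y ← 8.033016 + (0.47/2)·(11.487212 + 19.207768) = 15.246336
y(1.41) ≈ 15.2463

15.2463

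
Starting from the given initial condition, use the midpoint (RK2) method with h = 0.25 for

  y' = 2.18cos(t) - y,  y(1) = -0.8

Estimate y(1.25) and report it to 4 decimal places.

Midpoint: k1 = f(t_n, y_n); k2 = f(t_n + h/2, y_n + (h/2)·k1); y_{n+1} = y_n + h·k2.
t=1.000000, y=-0.800000:
  k1 = f(1.000000, -0.800000) = 1.977859
  k2 = f(1.125000, -0.552768) = 1.492732
  y ← -0.800000 + 0.25·1.492732 = -0.426817
y(1.25) ≈ -0.4268

-0.4268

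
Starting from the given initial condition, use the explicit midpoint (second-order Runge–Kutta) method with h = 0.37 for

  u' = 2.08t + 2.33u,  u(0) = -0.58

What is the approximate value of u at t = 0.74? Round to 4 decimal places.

-2.0260

Midpoint: k1 = f(t_n, u_n); k2 = f(t_n + h/2, u_n + (h/2)·k1); u_{n+1} = u_n + h·k2.
t=0.000000, u=-0.580000:
  k1 = f(0.000000, -0.580000) = -1.351400
  k2 = f(0.185000, -0.830009) = -1.549121
  u ← -0.580000 + 0.37·(-1.549121) = -1.153175
t=0.370000, u=-1.153175:
  k1 = f(0.370000, -1.153175) = -1.917297
  k2 = f(0.555000, -1.507875) = -2.358948
  u ← -1.153175 + 0.37·(-2.358948) = -2.025986
u(0.74) ≈ -2.0260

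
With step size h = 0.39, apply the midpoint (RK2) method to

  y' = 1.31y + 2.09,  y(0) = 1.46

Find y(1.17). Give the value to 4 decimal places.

Midpoint: k1 = f(x_n, y_n); k2 = f(x_n + h/2, y_n + (h/2)·k1); y_{n+1} = y_n + h·k2.
x=0.000000, y=1.460000:
  k1 = f(0.000000, 1.460000) = 4.002600
  k2 = f(0.195000, 2.240507) = 5.025064
  y ← 1.460000 + 0.39·5.025064 = 3.419775
x=0.390000, y=3.419775:
  k1 = f(0.390000, 3.419775) = 6.569905
  k2 = f(0.585000, 4.700907) = 8.248188
  y ← 3.419775 + 0.39·8.248188 = 6.636568
x=0.780000, y=6.636568:
  k1 = f(0.780000, 6.636568) = 10.783904
  k2 = f(0.975000, 8.739430) = 13.538653
  y ← 6.636568 + 0.39·13.538653 = 11.916643
y(1.17) ≈ 11.9166

11.9166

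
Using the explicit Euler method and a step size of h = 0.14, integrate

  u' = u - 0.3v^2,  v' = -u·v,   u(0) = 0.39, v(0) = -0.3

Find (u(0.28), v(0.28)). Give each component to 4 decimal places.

0.4992, -0.2661

Euler on (u,v): u_{n+1} = u_n + h·u', v_{n+1} = v_n + h·v'.
0.000000: (0.390000, -0.300000); f=(0.363000, 0.117000) → (0.440820, -0.283620)
0.140000: (0.440820, -0.283620); f=(0.416688, 0.125025) → (0.499156, -0.266116)
(u(0.28), v(0.28)) ≈ (0.4992, -0.2661)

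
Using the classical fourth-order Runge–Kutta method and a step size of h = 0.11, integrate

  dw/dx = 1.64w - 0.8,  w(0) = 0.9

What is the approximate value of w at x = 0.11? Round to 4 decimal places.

0.9815

RK4: k1 = f(x_n, w_n); k2 = f(x_n + h/2, w_n + (h/2)·k1); k3 = f(x_n + h/2, w_n + (h/2)·k2); k4 = f(x_n + h, w_n + h·k3); w_{n+1} = w_n + (h/6)·(k1 + 2k2 + 2k3 + k4).
x=0.000000, w=0.900000:
  k1 = f(0.000000, 0.900000) = 0.676000
  k2 = f(0.055000, 0.937180) = 0.736975
  k3 = f(0.055000, 0.940534) = 0.742475
  k4 = f(0.110000, 0.981672) = 0.809943
  w ← 0.900000 + (0.11/6)·(k1 + 2k2 + 2k3 + k4) = 0.981489
w(0.11) ≈ 0.9815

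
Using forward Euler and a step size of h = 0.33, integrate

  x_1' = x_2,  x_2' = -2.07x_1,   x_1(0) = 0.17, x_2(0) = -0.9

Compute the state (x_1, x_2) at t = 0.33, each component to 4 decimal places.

-0.1270, -1.0161

Euler on (x_1,x_2): x_1_{n+1} = x_1_n + h·x_1', x_2_{n+1} = x_2_n + h·x_2'.
0.000000: (0.170000, -0.900000); f=(-0.900000, -0.351900) → (-0.127000, -1.016127)
(x_1(0.33), x_2(0.33)) ≈ (-0.1270, -1.0161)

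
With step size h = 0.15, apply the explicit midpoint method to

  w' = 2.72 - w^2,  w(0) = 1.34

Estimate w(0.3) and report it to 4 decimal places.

1.5222

Midpoint: k1 = f(x_n, w_n); k2 = f(x_n + h/2, w_n + (h/2)·k1); w_{n+1} = w_n + h·k2.
x=0.000000, w=1.340000:
  k1 = f(0.000000, 1.340000) = 0.924400
  k2 = f(0.075000, 1.409330) = 0.733789
  w ← 1.340000 + 0.15·0.733789 = 1.450068
x=0.150000, w=1.450068:
  k1 = f(0.150000, 1.450068) = 0.617302
  k2 = f(0.225000, 1.496366) = 0.480889
  w ← 1.450068 + 0.15·0.480889 = 1.522202
w(0.3) ≈ 1.5222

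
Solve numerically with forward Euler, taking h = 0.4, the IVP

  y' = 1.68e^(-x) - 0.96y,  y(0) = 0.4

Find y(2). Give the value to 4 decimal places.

Euler: y_{n+1} = y_n + h·f(x_n, y_n).
x=0.000000, y=0.400000: f=1.296000 → y ← 0.400000 + 0.4·1.296000 = 0.918400
x=0.400000, y=0.918400: f=0.244474 → y ← 0.918400 + 0.4·0.244474 = 1.016189
x=0.800000, y=1.016189: f=-0.220669 → y ← 1.016189 + 0.4·(-0.220669) = 0.927922
x=1.200000, y=0.927922: f=-0.384799 → y ← 0.927922 + 0.4·(-0.384799) = 0.774002
x=1.600000, y=0.774002: f=-0.403856 → y ← 0.774002 + 0.4·(-0.403856) = 0.612460
y(2) ≈ 0.6125

0.6125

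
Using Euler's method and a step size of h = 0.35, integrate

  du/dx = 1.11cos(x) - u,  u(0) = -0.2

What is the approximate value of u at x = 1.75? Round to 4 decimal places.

0.4636

Euler: u_{n+1} = u_n + h·f(x_n, u_n).
x=0.000000, u=-0.200000: f=1.310000 → u ← -0.200000 + 0.35·1.310000 = 0.258500
x=0.350000, u=0.258500: f=0.784204 → u ← 0.258500 + 0.35·0.784204 = 0.532971
x=0.700000, u=0.532971: f=0.316004 → u ← 0.532971 + 0.35·0.316004 = 0.643573
x=1.050000, u=0.643573: f=-0.091269 → u ← 0.643573 + 0.35·(-0.091269) = 0.611628
x=1.400000, u=0.611628: f=-0.422965 → u ← 0.611628 + 0.35·(-0.422965) = 0.463591
u(1.75) ≈ 0.4636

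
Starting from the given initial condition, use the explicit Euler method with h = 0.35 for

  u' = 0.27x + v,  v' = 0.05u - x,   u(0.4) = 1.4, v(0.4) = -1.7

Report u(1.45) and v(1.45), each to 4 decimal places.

Euler on (u,v): u_{n+1} = u_n + h·u', v_{n+1} = v_n + h·v'.
0.400000: (1.400000, -1.700000); f=(-1.592000, -0.330000) → (0.842800, -1.815500)
0.750000: (0.842800, -1.815500); f=(-1.613000, -0.707860) → (0.278250, -2.063251)
1.100000: (0.278250, -2.063251); f=(-1.766251, -1.086088) → (-0.339938, -2.443382)
(u(1.45), v(1.45)) ≈ (-0.3399, -2.4434)

-0.3399, -2.4434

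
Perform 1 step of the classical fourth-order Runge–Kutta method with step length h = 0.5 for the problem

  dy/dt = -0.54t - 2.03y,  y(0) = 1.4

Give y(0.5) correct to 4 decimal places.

0.4676

RK4: k1 = f(t_n, y_n); k2 = f(t_n + h/2, y_n + (h/2)·k1); k3 = f(t_n + h/2, y_n + (h/2)·k2); k4 = f(t_n + h, y_n + h·k3); y_{n+1} = y_n + (h/6)·(k1 + 2k2 + 2k3 + k4).
t=0.000000, y=1.400000:
  k1 = f(0.000000, 1.400000) = -2.842000
  k2 = f(0.250000, 0.689500) = -1.534685
  k3 = f(0.250000, 1.016329) = -2.198147
  k4 = f(0.500000, 0.300926) = -0.880880
  y ← 1.400000 + (0.5/6)·(k1 + 2k2 + 2k3 + k4) = 0.467621
y(0.5) ≈ 0.4676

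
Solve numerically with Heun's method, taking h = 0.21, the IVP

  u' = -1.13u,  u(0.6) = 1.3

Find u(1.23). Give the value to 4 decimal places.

0.6430

Heun: k1 = f(s_n, u_n); k2 = f(s_n + h, u_n + h·k1); u_{n+1} = u_n + (h/2)·(k1 + k2).
s=0.600000, u=1.300000:
  k1 = f(0.600000, 1.300000) = -1.469000
  k2 = f(0.810000, 0.991510) = -1.120406
  u ← 1.300000 + (0.21/2)·(-1.469000 + (-1.120406)) = 1.028112
s=0.810000, u=1.028112:
  k1 = f(0.810000, 1.028112) = -1.161767
  k2 = f(1.020000, 0.784141) = -0.886080
  u ← 1.028112 + (0.21/2)·(-1.161767 + (-0.886080)) = 0.813088
s=1.020000, u=0.813088:
  k1 = f(1.020000, 0.813088) = -0.918790
  k2 = f(1.230000, 0.620143) = -0.700761
  u ← 0.813088 + (0.21/2)·(-0.918790 + (-0.700761)) = 0.643036
u(1.23) ≈ 0.6430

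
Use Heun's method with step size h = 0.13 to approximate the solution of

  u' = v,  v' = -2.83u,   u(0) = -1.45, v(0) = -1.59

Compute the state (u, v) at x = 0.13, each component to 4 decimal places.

Heun on (u,v): k1 = f(x_n, state_n); k2 = f(x_n + h, state_n + h·k1); state_{n+1} = state_n + (h/2)·(k1 + k2).
0.000000: (-1.450000, -1.590000)
  k1 = (-1.590000, 4.103500)
  predictor → (-1.656700, -1.056545)
  k2 = (-1.056545, 4.688461)
  → (-1.622025, -1.018523)
(u(0.13), v(0.13)) ≈ (-1.6220, -1.0185)

-1.6220, -1.0185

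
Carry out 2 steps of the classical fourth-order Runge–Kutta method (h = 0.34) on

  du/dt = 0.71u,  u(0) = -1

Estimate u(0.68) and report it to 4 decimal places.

RK4: k1 = f(t_n, u_n); k2 = f(t_n + h/2, u_n + (h/2)·k1); k3 = f(t_n + h/2, u_n + (h/2)·k2); k4 = f(t_n + h, u_n + h·k3); u_{n+1} = u_n + (h/6)·(k1 + 2k2 + 2k3 + k4).
t=0.000000, u=-1.000000:
  k1 = f(0.000000, -1.000000) = -0.710000
  k2 = f(0.170000, -1.120700) = -0.795697
  k3 = f(0.170000, -1.135268) = -0.806041
  k4 = f(0.340000, -1.274054) = -0.904578
  u ← -1.000000 + (0.34/6)·(k1 + 2k2 + 2k3 + k4) = -1.273023
t=0.340000, u=-1.273023:
  k1 = f(0.340000, -1.273023) = -0.903846
  k2 = f(0.510000, -1.426677) = -1.012941
  k3 = f(0.510000, -1.445223) = -1.026108
  k4 = f(0.680000, -1.621900) = -1.151549
  u ← -1.273023 + (0.34/6)·(k1 + 2k2 + 2k3 + k4) = -1.620588
u(0.68) ≈ -1.6206

-1.6206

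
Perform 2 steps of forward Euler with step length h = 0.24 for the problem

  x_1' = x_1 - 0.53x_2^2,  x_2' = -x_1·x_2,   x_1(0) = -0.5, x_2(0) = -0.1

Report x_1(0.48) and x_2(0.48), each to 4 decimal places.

Euler on (x_1,x_2): x_1_{n+1} = x_1_n + h·x_1', x_2_{n+1} = x_2_n + h·x_2'.
0.000000: (-0.500000, -0.100000); f=(-0.505300, -0.050000) → (-0.621272, -0.112000)
0.240000: (-0.621272, -0.112000); f=(-0.627920, -0.069582) → (-0.771973, -0.128700)
(x_1(0.48), x_2(0.48)) ≈ (-0.7720, -0.1287)

-0.7720, -0.1287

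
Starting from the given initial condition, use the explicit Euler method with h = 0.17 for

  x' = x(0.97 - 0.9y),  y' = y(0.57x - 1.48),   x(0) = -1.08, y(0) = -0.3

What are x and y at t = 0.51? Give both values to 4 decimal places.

Euler on (x,y): x_{n+1} = x_n + h·x', y_{n+1} = y_n + h·y'.
0.000000: (-1.080000, -0.300000); f=(-1.339200, 0.628680) → (-1.307664, -0.193124)
0.170000: (-1.307664, -0.193124); f=(-1.495722, 0.429773) → (-1.561937, -0.120063)
0.340000: (-1.561937, -0.120063); f=(-1.683856, 0.284586) → (-1.848192, -0.071683)
(x(0.51), y(0.51)) ≈ (-1.8482, -0.0717)

-1.8482, -0.0717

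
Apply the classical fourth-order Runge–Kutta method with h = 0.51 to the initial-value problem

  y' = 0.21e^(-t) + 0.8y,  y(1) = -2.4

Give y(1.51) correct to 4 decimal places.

-3.5701

RK4: k1 = f(t_n, y_n); k2 = f(t_n + h/2, y_n + (h/2)·k1); k3 = f(t_n + h/2, y_n + (h/2)·k2); k4 = f(t_n + h, y_n + h·k3); y_{n+1} = y_n + (h/6)·(k1 + 2k2 + 2k3 + k4).
t=1.000000, y=-2.400000:
  k1 = f(1.000000, -2.400000) = -1.842745
  k2 = f(1.255000, -2.869900) = -2.236054
  k3 = f(1.255000, -2.970194) = -2.316289
  k4 = f(1.510000, -3.581307) = -2.818655
  y ← -2.400000 + (0.51/6)·(k1 + 2k2 + 2k3 + k4) = -3.570117
y(1.51) ≈ -3.5701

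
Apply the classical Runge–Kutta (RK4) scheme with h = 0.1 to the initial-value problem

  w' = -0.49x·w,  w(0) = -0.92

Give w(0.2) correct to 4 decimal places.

RK4: k1 = f(x_n, w_n); k2 = f(x_n + h/2, w_n + (h/2)·k1); k3 = f(x_n + h/2, w_n + (h/2)·k2); k4 = f(x_n + h, w_n + h·k3); w_{n+1} = w_n + (h/6)·(k1 + 2k2 + 2k3 + k4).
x=0.000000, w=-0.920000:
  k1 = f(0.000000, -0.920000) = 0.000000
  k2 = f(0.050000, -0.920000) = 0.022540
  k3 = f(0.050000, -0.918873) = 0.022512
  k4 = f(0.100000, -0.917749) = 0.044970
  w ← -0.920000 + (0.1/6)·(k1 + 2k2 + 2k3 + k4) = -0.917749
x=0.100000, w=-0.917749:
  k1 = f(0.100000, -0.917749) = 0.044970
  k2 = f(0.150000, -0.915500) = 0.067289
  k3 = f(0.150000, -0.914384) = 0.067207
  k4 = f(0.200000, -0.911028) = 0.089281
  w ← -0.917749 + (0.1/6)·(k1 + 2k2 + 2k3 + k4) = -0.911028
w(0.2) ≈ -0.9110

-0.9110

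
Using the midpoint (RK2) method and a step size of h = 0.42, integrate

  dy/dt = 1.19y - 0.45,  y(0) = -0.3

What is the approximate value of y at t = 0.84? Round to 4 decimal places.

Midpoint: k1 = f(t_n, y_n); k2 = f(t_n + h/2, y_n + (h/2)·k1); y_{n+1} = y_n + h·k2.
t=0.000000, y=-0.300000:
  k1 = f(0.000000, -0.300000) = -0.807000
  k2 = f(0.210000, -0.469470) = -1.008669
  y ← -0.300000 + 0.42·(-1.008669) = -0.723641
t=0.420000, y=-0.723641:
  k1 = f(0.420000, -0.723641) = -1.311133
  k2 = f(0.630000, -0.998979) = -1.638785
  y ← -0.723641 + 0.42·(-1.638785) = -1.411931
y(0.84) ≈ -1.4119

-1.4119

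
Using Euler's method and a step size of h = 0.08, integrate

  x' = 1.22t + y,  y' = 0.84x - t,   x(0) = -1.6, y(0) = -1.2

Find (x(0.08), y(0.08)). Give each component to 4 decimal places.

-1.6960, -1.3075

Euler on (x,y): x_{n+1} = x_n + h·x', y_{n+1} = y_n + h·y'.
0.000000: (-1.600000, -1.200000); f=(-1.200000, -1.344000) → (-1.696000, -1.307520)
(x(0.08), y(0.08)) ≈ (-1.6960, -1.3075)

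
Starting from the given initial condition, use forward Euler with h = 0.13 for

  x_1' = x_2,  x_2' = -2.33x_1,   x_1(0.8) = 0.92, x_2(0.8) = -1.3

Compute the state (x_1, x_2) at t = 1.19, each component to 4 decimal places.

Euler on (x_1,x_2): x_1_{n+1} = x_1_n + h·x_1', x_2_{n+1} = x_2_n + h·x_2'.
0.800000: (0.920000, -1.300000); f=(-1.300000, -2.143600) → (0.751000, -1.578668)
0.930000: (0.751000, -1.578668); f=(-1.578668, -1.749830) → (0.545773, -1.806146)
1.060000: (0.545773, -1.806146); f=(-1.806146, -1.271651) → (0.310974, -1.971461)
(x_1(1.19), x_2(1.19)) ≈ (0.3110, -1.9715)

0.3110, -1.9715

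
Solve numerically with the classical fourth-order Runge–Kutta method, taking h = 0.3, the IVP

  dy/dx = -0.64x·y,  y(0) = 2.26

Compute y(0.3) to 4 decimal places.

RK4: k1 = f(x_n, y_n); k2 = f(x_n + h/2, y_n + (h/2)·k1); k3 = f(x_n + h/2, y_n + (h/2)·k2); k4 = f(x_n + h, y_n + h·k3); y_{n+1} = y_n + (h/6)·(k1 + 2k2 + 2k3 + k4).
x=0.000000, y=2.260000:
  k1 = f(0.000000, 2.260000) = 0.000000
  k2 = f(0.150000, 2.260000) = -0.216960
  k3 = f(0.150000, 2.227456) = -0.213836
  k4 = f(0.300000, 2.195849) = -0.421603
  y ← 2.260000 + (0.3/6)·(k1 + 2k2 + 2k3 + k4) = 2.195840
y(0.3) ≈ 2.1958

2.1958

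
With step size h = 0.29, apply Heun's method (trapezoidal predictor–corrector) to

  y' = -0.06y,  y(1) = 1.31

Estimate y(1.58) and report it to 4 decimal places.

Heun: k1 = f(x_n, y_n); k2 = f(x_n + h, y_n + h·k1); y_{n+1} = y_n + (h/2)·(k1 + k2).
x=1.000000, y=1.310000:
  k1 = f(1.000000, 1.310000) = -0.078600
  k2 = f(1.290000, 1.287206) = -0.077232
  y ← 1.310000 + (0.29/2)·(-0.078600 + (-0.077232)) = 1.287404
x=1.290000, y=1.287404:
  k1 = f(1.290000, 1.287404) = -0.077244
  k2 = f(1.580000, 1.265003) = -0.075900
  y ← 1.287404 + (0.29/2)·(-0.077244 + (-0.075900)) = 1.265198
y(1.58) ≈ 1.2652

1.2652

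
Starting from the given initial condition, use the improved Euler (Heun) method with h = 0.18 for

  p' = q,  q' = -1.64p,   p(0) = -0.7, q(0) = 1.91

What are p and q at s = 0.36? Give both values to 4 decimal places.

0.0432, 2.1107

Heun on (p,q): k1 = f(s_n, state_n); k2 = f(s_n + h, state_n + h·k1); state_{n+1} = state_n + (h/2)·(k1 + k2).
0.000000: (-0.700000, 1.910000)
  k1 = (1.910000, 1.148000)
  predictor → (-0.356200, 2.116640)
  k2 = (2.116640, 0.584168)
  → (-0.337602, 2.065895)
0.180000: (-0.337602, 2.065895)
  k1 = (2.065895, 0.553668)
  predictor → (0.034259, 2.165555)
  k2 = (2.165555, -0.056184)
  → (0.043228, 2.110669)
(p(0.36), q(0.36)) ≈ (0.0432, 2.1107)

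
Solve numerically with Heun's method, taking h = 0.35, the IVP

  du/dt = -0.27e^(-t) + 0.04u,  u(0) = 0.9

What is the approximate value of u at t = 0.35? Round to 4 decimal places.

Heun: k1 = f(t_n, u_n); k2 = f(t_n + h, u_n + h·k1); u_{n+1} = u_n + (h/2)·(k1 + k2).
t=0.000000, u=0.900000:
  k1 = f(0.000000, 0.900000) = -0.234000
  k2 = f(0.350000, 0.818100) = -0.157542
  u ← 0.900000 + (0.35/2)·(-0.234000 + (-0.157542)) = 0.831480
u(0.35) ≈ 0.8315

0.8315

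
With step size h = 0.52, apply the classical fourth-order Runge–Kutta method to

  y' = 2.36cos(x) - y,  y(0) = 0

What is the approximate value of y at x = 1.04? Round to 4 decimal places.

1.1966

RK4: k1 = f(x_n, y_n); k2 = f(x_n + h/2, y_n + (h/2)·k1); k3 = f(x_n + h/2, y_n + (h/2)·k2); k4 = f(x_n + h, y_n + h·k3); y_{n+1} = y_n + (h/6)·(k1 + 2k2 + 2k3 + k4).
x=0.000000, y=0.000000:
  k1 = f(0.000000, 0.000000) = 2.360000
  k2 = f(0.260000, 0.613600) = 1.667080
  k3 = f(0.260000, 0.433441) = 1.847239
  k4 = f(0.520000, 0.960565) = 1.087489
  y ← 0.000000 + (0.52/6)·(k1 + 2k2 + 2k3 + k4) = 0.907931
x=0.520000, y=0.907931:
  k1 = f(0.520000, 0.907931) = 1.140122
  k2 = f(0.780000, 1.204363) = 0.473393
  k3 = f(0.780000, 1.031013) = 0.646743
  k4 = f(1.040000, 1.244237) = -0.049557
  y ← 0.907931 + (0.52/6)·(k1 + 2k2 + 2k3 + k4) = 1.196604
y(1.04) ≈ 1.1966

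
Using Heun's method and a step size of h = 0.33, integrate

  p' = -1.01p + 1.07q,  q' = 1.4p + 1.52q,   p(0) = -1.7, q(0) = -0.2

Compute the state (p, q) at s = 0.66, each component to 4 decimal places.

Heun on (p,q): k1 = f(s_n, state_n); k2 = f(s_n + h, state_n + h·k1); state_{n+1} = state_n + (h/2)·(k1 + k2).
0.000000: (-1.700000, -0.200000)
  k1 = (1.503000, -2.684000)
  predictor → (-1.204010, -1.085720)
  k2 = (0.054330, -3.335908)
  → (-1.443041, -1.193285)
0.330000: (-1.443041, -1.193285)
  k1 = (0.180656, -3.834050)
  predictor → (-1.383424, -2.458521)
  k2 = (-1.233360, -5.673746)
  → (-1.616737, -2.762071)
(p(0.66), q(0.66)) ≈ (-1.6167, -2.7621)

-1.6167, -2.7621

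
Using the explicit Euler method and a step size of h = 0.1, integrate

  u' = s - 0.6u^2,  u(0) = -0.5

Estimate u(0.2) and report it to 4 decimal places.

-0.5209

Euler: u_{n+1} = u_n + h·f(s_n, u_n).
s=0.000000, u=-0.500000: f=-0.150000 → u ← -0.500000 + 0.1·(-0.150000) = -0.515000
s=0.100000, u=-0.515000: f=-0.059135 → u ← -0.515000 + 0.1·(-0.059135) = -0.520914
u(0.2) ≈ -0.5209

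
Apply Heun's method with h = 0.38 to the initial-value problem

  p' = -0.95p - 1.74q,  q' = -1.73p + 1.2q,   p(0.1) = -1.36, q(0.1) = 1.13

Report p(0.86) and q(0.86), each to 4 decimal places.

Heun on (p,q): k1 = f(t_n, state_n); k2 = f(t_n + h, state_n + h·k1); state_{n+1} = state_n + (h/2)·(k1 + k2).
0.100000: (-1.360000, 1.130000)
  k1 = (-0.674200, 3.708800)
  predictor → (-1.616196, 2.539344)
  k2 = (-2.883072, 5.843232)
  → (-2.035882, 2.944886)
0.480000: (-2.035882, 2.944886)
  k1 = (-3.190014, 7.055939)
  predictor → (-3.248087, 5.626143)
  k2 = (-6.703806, 12.370562)
  → (-3.915707, 6.635921)
(p(0.86), q(0.86)) ≈ (-3.9157, 6.6359)

-3.9157, 6.6359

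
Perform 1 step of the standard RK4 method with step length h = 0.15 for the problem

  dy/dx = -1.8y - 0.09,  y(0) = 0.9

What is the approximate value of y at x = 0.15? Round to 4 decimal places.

RK4: k1 = f(x_n, y_n); k2 = f(x_n + h/2, y_n + (h/2)·k1); k3 = f(x_n + h/2, y_n + (h/2)·k2); k4 = f(x_n + h, y_n + h·k3); y_{n+1} = y_n + (h/6)·(k1 + 2k2 + 2k3 + k4).
x=0.000000, y=0.900000:
  k1 = f(0.000000, 0.900000) = -1.710000
  k2 = f(0.075000, 0.771750) = -1.479150
  k3 = f(0.075000, 0.789064) = -1.510315
  k4 = f(0.150000, 0.673453) = -1.302215
  y ← 0.900000 + (0.15/6)·(k1 + 2k2 + 2k3 + k4) = 0.675221
y(0.15) ≈ 0.6752

0.6752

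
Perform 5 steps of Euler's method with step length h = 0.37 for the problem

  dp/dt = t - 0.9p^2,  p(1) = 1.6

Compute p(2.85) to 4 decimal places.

Euler: p_{n+1} = p_n + h·f(t_n, p_n).
t=1.000000, p=1.600000: f=-1.304000 → p ← 1.600000 + 0.37·(-1.304000) = 1.117520
t=1.370000, p=1.117520: f=0.246034 → p ← 1.117520 + 0.37·0.246034 = 1.208553
t=1.740000, p=1.208553: f=0.425460 → p ← 1.208553 + 0.37·0.425460 = 1.365973
t=2.110000, p=1.365973: f=0.430706 → p ← 1.365973 + 0.37·0.430706 = 1.525334
t=2.480000, p=1.525334: f=0.386020 → p ← 1.525334 + 0.37·0.386020 = 1.668162
p(2.85) ≈ 1.6682

1.6682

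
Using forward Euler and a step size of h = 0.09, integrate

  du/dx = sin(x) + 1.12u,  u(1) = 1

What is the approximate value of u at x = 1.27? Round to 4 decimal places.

1.5967

Euler: u_{n+1} = u_n + h·f(x_n, u_n).
x=1.000000, u=1.000000: f=1.961471 → u ← 1.000000 + 0.09·1.961471 = 1.176532
x=1.090000, u=1.176532: f=2.204343 → u ← 1.176532 + 0.09·2.204343 = 1.374923
x=1.180000, u=1.374923: f=2.464520 → u ← 1.374923 + 0.09·2.464520 = 1.596730
u(1.27) ≈ 1.5967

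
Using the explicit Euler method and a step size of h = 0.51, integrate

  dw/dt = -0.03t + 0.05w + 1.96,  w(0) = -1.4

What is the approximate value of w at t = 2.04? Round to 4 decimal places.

Euler: w_{n+1} = w_n + h·f(t_n, w_n).
t=0.000000, w=-1.400000: f=1.890000 → w ← -1.400000 + 0.51·1.890000 = -0.436100
t=0.510000, w=-0.436100: f=1.922895 → w ← -0.436100 + 0.51·1.922895 = 0.544576
t=1.020000, w=0.544576: f=1.956629 → w ← 0.544576 + 0.51·1.956629 = 1.542457
t=1.530000, w=1.542457: f=1.991223 → w ← 1.542457 + 0.51·1.991223 = 2.557981
w(2.04) ≈ 2.5580

2.5580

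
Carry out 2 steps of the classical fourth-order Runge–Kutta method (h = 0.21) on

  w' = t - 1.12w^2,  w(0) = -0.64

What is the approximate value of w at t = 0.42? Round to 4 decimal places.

RK4: k1 = f(t_n, w_n); k2 = f(t_n + h/2, w_n + (h/2)·k1); k3 = f(t_n + h/2, w_n + (h/2)·k2); k4 = f(t_n + h, w_n + h·k3); w_{n+1} = w_n + (h/6)·(k1 + 2k2 + 2k3 + k4).
t=0.000000, w=-0.640000:
  k1 = f(0.000000, -0.640000) = -0.458752
  k2 = f(0.105000, -0.688169) = -0.425406
  k3 = f(0.105000, -0.684668) = -0.420022
  k4 = f(0.210000, -0.728205) = -0.383916
  w ← -0.640000 + (0.21/6)·(k1 + 2k2 + 2k3 + k4) = -0.728673
t=0.210000, w=-0.728673:
  k1 = f(0.210000, -0.728673) = -0.384681
  k2 = f(0.315000, -0.769065) = -0.347436
  k3 = f(0.315000, -0.765154) = -0.340716
  k4 = f(0.420000, -0.800224) = -0.297201
  w ← -0.728673 + (0.21/6)·(k1 + 2k2 + 2k3 + k4) = -0.800710
w(0.42) ≈ -0.8007

-0.8007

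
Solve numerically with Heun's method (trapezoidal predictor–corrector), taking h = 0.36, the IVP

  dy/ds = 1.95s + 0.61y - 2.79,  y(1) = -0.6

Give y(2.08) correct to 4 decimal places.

Heun: k1 = f(s_n, y_n); k2 = f(s_n + h, y_n + h·k1); y_{n+1} = y_n + (h/2)·(k1 + k2).
s=1.000000, y=-0.600000:
  k1 = f(1.000000, -0.600000) = -1.206000
  k2 = f(1.360000, -1.034160) = -0.768838
  y ← -0.600000 + (0.36/2)·(-1.206000 + (-0.768838)) = -0.955471
s=1.360000, y=-0.955471:
  k1 = f(1.360000, -0.955471) = -0.720837
  k2 = f(1.720000, -1.214972) = -0.177133
  y ← -0.955471 + (0.36/2)·(-0.720837 + (-0.177133)) = -1.117105
s=1.720000, y=-1.117105:
  k1 = f(1.720000, -1.117105) = -0.117434
  k2 = f(2.080000, -1.159382) = 0.558777
  y ← -1.117105 + (0.36/2)·(-0.117434 + 0.558777) = -1.037664
y(2.08) ≈ -1.0377

-1.0377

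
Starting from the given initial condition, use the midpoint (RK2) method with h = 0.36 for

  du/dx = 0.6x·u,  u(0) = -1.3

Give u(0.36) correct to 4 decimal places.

Midpoint: k1 = f(x_n, u_n); k2 = f(x_n + h/2, u_n + (h/2)·k1); u_{n+1} = u_n + h·k2.
x=0.000000, u=-1.300000:
  k1 = f(0.000000, -1.300000) = 0.000000
  k2 = f(0.180000, -1.300000) = -0.140400
  u ← -1.300000 + 0.36·(-0.140400) = -1.350544
u(0.36) ≈ -1.3505

-1.3505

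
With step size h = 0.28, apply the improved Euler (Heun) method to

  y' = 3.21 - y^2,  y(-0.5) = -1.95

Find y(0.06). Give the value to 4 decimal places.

-3.0007

Heun: k1 = f(x_n, y_n); k2 = f(x_n + h, y_n + h·k1); y_{n+1} = y_n + (h/2)·(k1 + k2).
x=-0.500000, y=-1.950000:
  k1 = f(-0.500000, -1.950000) = -0.592500
  k2 = f(-0.220000, -2.115900) = -1.267033
  y ← -1.950000 + (0.28/2)·(-0.592500 + (-1.267033)) = -2.210335
x=-0.220000, y=-2.210335:
  k1 = f(-0.220000, -2.210335) = -1.675579
  k2 = f(0.060000, -2.679497) = -3.969703
  y ← -2.210335 + (0.28/2)·(-1.675579 + (-3.969703)) = -3.000674
y(0.06) ≈ -3.0007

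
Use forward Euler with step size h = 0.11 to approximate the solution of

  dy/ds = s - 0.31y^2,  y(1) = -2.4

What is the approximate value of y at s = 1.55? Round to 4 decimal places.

Euler: y_{n+1} = y_n + h·f(s_n, y_n).
s=1.000000, y=-2.400000: f=-0.785600 → y ← -2.400000 + 0.11·(-0.785600) = -2.486416
s=1.110000, y=-2.486416: f=-0.806502 → y ← -2.486416 + 0.11·(-0.806502) = -2.575131
s=1.220000, y=-2.575131: f=-0.835703 → y ← -2.575131 + 0.11·(-0.835703) = -2.667059
s=1.330000, y=-2.667059: f=-0.875092 → y ← -2.667059 + 0.11·(-0.875092) = -2.763319
s=1.440000, y=-2.763319: f=-0.927138 → y ← -2.763319 + 0.11·(-0.927138) = -2.865304
y(1.55) ≈ -2.8653

-2.8653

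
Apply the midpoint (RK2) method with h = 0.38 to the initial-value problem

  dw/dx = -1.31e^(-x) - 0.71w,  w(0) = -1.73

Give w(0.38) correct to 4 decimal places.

-1.6707

Midpoint: k1 = f(x_n, w_n); k2 = f(x_n + h/2, w_n + (h/2)·k1); w_{n+1} = w_n + h·k2.
x=0.000000, w=-1.730000:
  k1 = f(0.000000, -1.730000) = -0.081700
  k2 = f(0.190000, -1.745523) = 0.156005
  w ← -1.730000 + 0.38·0.156005 = -1.670718
w(0.38) ≈ -1.6707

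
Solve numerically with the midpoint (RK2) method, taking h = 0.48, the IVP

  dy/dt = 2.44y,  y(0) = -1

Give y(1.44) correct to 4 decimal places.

Midpoint: k1 = f(t_n, y_n); k2 = f(t_n + h/2, y_n + (h/2)·k1); y_{n+1} = y_n + h·k2.
t=0.000000, y=-1.000000:
  k1 = f(0.000000, -1.000000) = -2.440000
  k2 = f(0.240000, -1.585600) = -3.868864
  y ← -1.000000 + 0.48·(-3.868864) = -2.857055
t=0.480000, y=-2.857055:
  k1 = f(0.480000, -2.857055) = -6.971214
  k2 = f(0.720000, -4.530146) = -11.053556
  y ← -2.857055 + 0.48·(-11.053556) = -8.162762
t=0.960000, y=-8.162762:
  k1 = f(0.960000, -8.162762) = -19.917138
  k2 = f(1.200000, -12.942875) = -31.580615
  y ← -8.162762 + 0.48·(-31.580615) = -23.321457
y(1.44) ≈ -23.3215

-23.3215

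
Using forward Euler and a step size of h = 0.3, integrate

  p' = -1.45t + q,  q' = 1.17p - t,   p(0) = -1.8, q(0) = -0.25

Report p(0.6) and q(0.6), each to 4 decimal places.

Euler on (p,q): p_{n+1} = p_n + h·p', q_{n+1} = q_n + h·q'.
0.000000: (-1.800000, -0.250000); f=(-0.250000, -2.106000) → (-1.875000, -0.881800)
0.300000: (-1.875000, -0.881800); f=(-1.316800, -2.493750) → (-2.270040, -1.629925)
(p(0.6), q(0.6)) ≈ (-2.2700, -1.6299)

-2.2700, -1.6299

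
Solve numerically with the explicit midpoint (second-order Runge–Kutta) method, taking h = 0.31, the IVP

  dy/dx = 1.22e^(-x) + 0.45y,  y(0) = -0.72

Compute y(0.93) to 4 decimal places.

-0.1465

Midpoint: k1 = f(x_n, y_n); k2 = f(x_n + h/2, y_n + (h/2)·k1); y_{n+1} = y_n + h·k2.
x=0.000000, y=-0.720000:
  k1 = f(0.000000, -0.720000) = 0.896000
  k2 = f(0.155000, -0.581120) = 0.783323
  y ← -0.720000 + 0.31·0.783323 = -0.477170
x=0.310000, y=-0.477170:
  k1 = f(0.310000, -0.477170) = 0.680079
  k2 = f(0.465000, -0.371758) = 0.599034
  y ← -0.477170 + 0.31·0.599034 = -0.291470
x=0.620000, y=-0.291470:
  k1 = f(0.620000, -0.291470) = 0.525131
  k2 = f(0.775000, -0.210074) = 0.467525
  y ← -0.291470 + 0.31·0.467525 = -0.146537
y(0.93) ≈ -0.1465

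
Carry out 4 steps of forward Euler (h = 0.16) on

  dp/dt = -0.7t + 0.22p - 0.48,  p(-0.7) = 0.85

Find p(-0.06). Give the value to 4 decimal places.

0.8728

Euler: p_{n+1} = p_n + h·f(t_n, p_n).
t=-0.700000, p=0.850000: f=0.197000 → p ← 0.850000 + 0.16·0.197000 = 0.881520
t=-0.540000, p=0.881520: f=0.091934 → p ← 0.881520 + 0.16·0.091934 = 0.896230
t=-0.380000, p=0.896230: f=-0.016830 → p ← 0.896230 + 0.16·(-0.016830) = 0.893537
t=-0.220000, p=0.893537: f=-0.129422 → p ← 0.893537 + 0.16·(-0.129422) = 0.872829
p(-0.06) ≈ 0.8728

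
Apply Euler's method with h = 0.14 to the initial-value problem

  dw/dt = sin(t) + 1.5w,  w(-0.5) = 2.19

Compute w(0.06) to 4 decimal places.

4.4552

Euler: w_{n+1} = w_n + h·f(t_n, w_n).
t=-0.500000, w=2.190000: f=2.805574 → w ← 2.190000 + 0.14·2.805574 = 2.582780
t=-0.360000, w=2.582780: f=3.521896 → w ← 2.582780 + 0.14·3.521896 = 3.075846
t=-0.220000, w=3.075846: f=4.395539 → w ← 3.075846 + 0.14·4.395539 = 3.691221
t=-0.080000, w=3.691221: f=5.456917 → w ← 3.691221 + 0.14·5.456917 = 4.455190
w(0.06) ≈ 4.4552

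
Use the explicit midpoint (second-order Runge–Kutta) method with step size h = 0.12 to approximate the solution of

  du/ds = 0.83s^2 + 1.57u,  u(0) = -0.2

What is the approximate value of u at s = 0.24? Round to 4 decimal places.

Midpoint: k1 = f(s_n, u_n); k2 = f(s_n + h/2, u_n + (h/2)·k1); u_{n+1} = u_n + h·k2.
s=0.000000, u=-0.200000:
  k1 = f(0.000000, -0.200000) = -0.314000
  k2 = f(0.060000, -0.218840) = -0.340591
  u ← -0.200000 + 0.12·(-0.340591) = -0.240871
s=0.120000, u=-0.240871:
  k1 = f(0.120000, -0.240871) = -0.366215
  k2 = f(0.180000, -0.262844) = -0.385773
  u ← -0.240871 + 0.12·(-0.385773) = -0.287164
u(0.24) ≈ -0.2872

-0.2872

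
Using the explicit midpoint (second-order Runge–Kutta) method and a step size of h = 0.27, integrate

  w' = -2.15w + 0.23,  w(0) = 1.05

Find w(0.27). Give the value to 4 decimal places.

0.6615

Midpoint: k1 = f(t_n, w_n); k2 = f(t_n + h/2, w_n + (h/2)·k1); w_{n+1} = w_n + h·k2.
t=0.000000, w=1.050000:
  k1 = f(0.000000, 1.050000) = -2.027500
  k2 = f(0.135000, 0.776288) = -1.439018
  w ← 1.050000 + 0.27·(-1.439018) = 0.661465
w(0.27) ≈ 0.6615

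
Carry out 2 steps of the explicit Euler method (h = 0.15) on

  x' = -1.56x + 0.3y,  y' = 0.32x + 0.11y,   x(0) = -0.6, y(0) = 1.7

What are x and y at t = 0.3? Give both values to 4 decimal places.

Euler on (x,y): x_{n+1} = x_n + h·x', y_{n+1} = y_n + h·y'.
0.000000: (-0.600000, 1.700000); f=(1.446000, -0.005000) → (-0.383100, 1.699250)
0.150000: (-0.383100, 1.699250); f=(1.107411, 0.064325) → (-0.216988, 1.708899)
(x(0.3), y(0.3)) ≈ (-0.2170, 1.7089)

-0.2170, 1.7089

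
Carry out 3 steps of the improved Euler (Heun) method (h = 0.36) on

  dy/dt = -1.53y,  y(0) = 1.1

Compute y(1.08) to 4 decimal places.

Heun: k1 = f(t_n, y_n); k2 = f(t_n + h, y_n + h·k1); y_{n+1} = y_n + (h/2)·(k1 + k2).
t=0.000000, y=1.100000:
  k1 = f(0.000000, 1.100000) = -1.683000
  k2 = f(0.360000, 0.494120) = -0.756004
  y ← 1.100000 + (0.36/2)·(-1.683000 + (-0.756004)) = 0.660979
t=0.360000, y=0.660979:
  k1 = f(0.360000, 0.660979) = -1.011298
  k2 = f(0.720000, 0.296912) = -0.454275
  y ← 0.660979 + (0.36/2)·(-1.011298 + (-0.454275)) = 0.397176
t=0.720000, y=0.397176:
  k1 = f(0.720000, 0.397176) = -0.607679
  k2 = f(1.080000, 0.178412) = -0.272970
  y ← 0.397176 + (0.36/2)·(-0.607679 + (-0.272970)) = 0.238659
y(1.08) ≈ 0.2387

0.2387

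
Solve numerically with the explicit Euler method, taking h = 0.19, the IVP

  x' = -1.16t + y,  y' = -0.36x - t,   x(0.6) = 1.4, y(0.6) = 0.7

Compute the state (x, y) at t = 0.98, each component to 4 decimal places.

1.3198, 0.2443

Euler on (x,y): x_{n+1} = x_n + h·x', y_{n+1} = y_n + h·y'.
0.600000: (1.400000, 0.700000); f=(0.004000, -1.104000) → (1.400760, 0.490240)
0.790000: (1.400760, 0.490240); f=(-0.426160, -1.294274) → (1.319790, 0.244328)
(x(0.98), y(0.98)) ≈ (1.3198, 0.2443)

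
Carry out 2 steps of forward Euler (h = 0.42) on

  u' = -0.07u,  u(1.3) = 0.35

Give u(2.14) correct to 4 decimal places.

0.3297

Euler: u_{n+1} = u_n + h·f(s_n, u_n).
s=1.300000, u=0.350000: f=-0.024500 → u ← 0.350000 + 0.42·(-0.024500) = 0.339710
s=1.720000, u=0.339710: f=-0.023780 → u ← 0.339710 + 0.42·(-0.023780) = 0.329723
u(2.14) ≈ 0.3297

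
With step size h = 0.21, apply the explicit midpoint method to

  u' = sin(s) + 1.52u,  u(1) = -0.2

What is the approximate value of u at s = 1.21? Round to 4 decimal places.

-0.0582

Midpoint: k1 = f(s_n, u_n); k2 = f(s_n + h/2, u_n + (h/2)·k1); u_{n+1} = u_n + h·k2.
s=1.000000, u=-0.200000:
  k1 = f(1.000000, -0.200000) = 0.537471
  k2 = f(1.105000, -0.143566) = 0.675245
  u ← -0.200000 + 0.21·0.675245 = -0.058199
u(1.21) ≈ -0.0582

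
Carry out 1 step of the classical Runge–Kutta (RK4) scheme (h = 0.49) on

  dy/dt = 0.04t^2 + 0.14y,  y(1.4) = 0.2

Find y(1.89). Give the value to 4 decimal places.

0.2693

RK4: k1 = f(t_n, y_n); k2 = f(t_n + h/2, y_n + (h/2)·k1); k3 = f(t_n + h/2, y_n + (h/2)·k2); k4 = f(t_n + h, y_n + h·k3); y_{n+1} = y_n + (h/6)·(k1 + 2k2 + 2k3 + k4).
t=1.400000, y=0.200000:
  k1 = f(1.400000, 0.200000) = 0.106400
  k2 = f(1.645000, 0.226068) = 0.139891
  k3 = f(1.645000, 0.234273) = 0.141039
  k4 = f(1.890000, 0.269109) = 0.180559
  y ← 0.200000 + (0.49/6)·(k1 + 2k2 + 2k3 + k4) = 0.269320
y(1.89) ≈ 0.2693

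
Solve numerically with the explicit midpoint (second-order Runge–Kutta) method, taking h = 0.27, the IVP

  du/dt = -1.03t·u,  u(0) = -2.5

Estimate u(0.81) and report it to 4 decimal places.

-1.7728

Midpoint: k1 = f(t_n, u_n); k2 = f(t_n + h/2, u_n + (h/2)·k1); u_{n+1} = u_n + h·k2.
t=0.000000, u=-2.500000:
  k1 = f(0.000000, -2.500000) = 0.000000
  k2 = f(0.135000, -2.500000) = 0.347625
  u ← -2.500000 + 0.27·0.347625 = -2.406141
t=0.270000, u=-2.406141:
  k1 = f(0.270000, -2.406141) = 0.669148
  k2 = f(0.405000, -2.315806) = 0.966039
  u ← -2.406141 + 0.27·0.966039 = -2.145311
t=0.540000, u=-2.145311:
  k1 = f(0.540000, -2.145311) = 1.193222
  k2 = f(0.675000, -1.984226) = 1.379533
  u ← -2.145311 + 0.27·1.379533 = -1.772837
u(0.81) ≈ -1.7728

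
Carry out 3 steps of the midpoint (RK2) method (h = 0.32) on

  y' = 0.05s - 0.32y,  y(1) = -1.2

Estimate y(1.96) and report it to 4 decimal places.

Midpoint: k1 = f(s_n, y_n); k2 = f(s_n + h/2, y_n + (h/2)·k1); y_{n+1} = y_n + h·k2.
s=1.000000, y=-1.200000:
  k1 = f(1.000000, -1.200000) = 0.434000
  k2 = f(1.160000, -1.130560) = 0.419779
  y ← -1.200000 + 0.32·0.419779 = -1.065671
s=1.320000, y=-1.065671:
  k1 = f(1.320000, -1.065671) = 0.407015
  k2 = f(1.480000, -1.000548) = 0.394175
  y ← -1.065671 + 0.32·0.394175 = -0.939535
s=1.640000, y=-0.939535:
  k1 = f(1.640000, -0.939535) = 0.382651
  k2 = f(1.800000, -0.878310) = 0.371059
  y ← -0.939535 + 0.32·0.371059 = -0.820796
y(1.96) ≈ -0.8208

-0.8208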